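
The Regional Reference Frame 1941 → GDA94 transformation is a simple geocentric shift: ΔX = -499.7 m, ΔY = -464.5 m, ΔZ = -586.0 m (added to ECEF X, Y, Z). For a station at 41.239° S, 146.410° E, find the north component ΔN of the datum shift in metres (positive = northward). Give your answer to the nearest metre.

ΔN = -336 m

The local north axis is (−sin φ cos λ, −sin φ sin λ, cos φ), giving ΔN = 274.399 − 169.403 − 440.652 = -335.66 m.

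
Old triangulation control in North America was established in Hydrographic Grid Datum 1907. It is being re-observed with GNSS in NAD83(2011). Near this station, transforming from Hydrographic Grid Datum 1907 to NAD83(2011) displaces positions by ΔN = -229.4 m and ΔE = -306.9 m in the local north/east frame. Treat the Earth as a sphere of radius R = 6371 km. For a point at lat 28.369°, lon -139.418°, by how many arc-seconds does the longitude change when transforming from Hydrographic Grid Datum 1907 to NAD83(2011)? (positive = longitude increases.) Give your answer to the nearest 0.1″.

Δλ = -11.3″

At latitude 28.369°, cos φ = 0.879906.
One radian of longitude at latitude φ spans R cos φ, so Δλ = ΔE / (R cos φ) = -306.9 / (6371000 × 0.879906) = -5.4746e-05 rad = -11.292″.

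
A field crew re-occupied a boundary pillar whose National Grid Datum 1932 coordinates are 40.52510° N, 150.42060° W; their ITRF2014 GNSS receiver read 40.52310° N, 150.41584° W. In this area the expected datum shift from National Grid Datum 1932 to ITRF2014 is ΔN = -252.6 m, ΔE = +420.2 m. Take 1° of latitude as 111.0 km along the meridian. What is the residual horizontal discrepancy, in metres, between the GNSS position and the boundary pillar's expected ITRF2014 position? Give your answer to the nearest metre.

36 m

Observed coordinate differences: Δφ = -0.00200°, Δλ = +0.00476°.
Converting to metres (1° lat = 111000 m, cos φ = 0.760121): observed ΔN = -222.0 m, observed ΔE = 401.6 m.
Subtracting the expected shift leaves a residual of -222.0 − (-252.6) = 30.6 m north and 401.6 − (420.2) = -18.6 m east.
Residual distance = √(30.6² + (-18.6)²) = 35.8 m.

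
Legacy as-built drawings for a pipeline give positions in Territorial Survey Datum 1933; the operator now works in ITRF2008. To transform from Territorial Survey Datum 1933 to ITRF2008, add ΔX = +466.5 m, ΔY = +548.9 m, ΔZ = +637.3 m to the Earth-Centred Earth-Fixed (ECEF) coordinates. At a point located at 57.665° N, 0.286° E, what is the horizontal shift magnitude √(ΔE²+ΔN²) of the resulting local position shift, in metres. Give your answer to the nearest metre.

549 m

At φ = 57.665°, λ = 0.286°: sin φ = 0.844935, cos φ = 0.534869, sin λ = 0.004992, cos λ = 0.999988.
ΔE = −sin λ·ΔX + cos λ·ΔY = −(0.004992)·(466.5) + (0.999988)·(548.9) = 546.56 m.
ΔN = −sin φ cos λ·ΔX − sin φ sin λ·ΔY + cos φ·ΔZ = −(0.844935)(0.999988)(466.5) − (0.844935)(0.004992)(548.9) + (0.534869)(637.3) = -55.60 m.
Horizontal magnitude = √(ΔE² + ΔN²) = √(546.56² + (-55.60)²) = 549.39 m.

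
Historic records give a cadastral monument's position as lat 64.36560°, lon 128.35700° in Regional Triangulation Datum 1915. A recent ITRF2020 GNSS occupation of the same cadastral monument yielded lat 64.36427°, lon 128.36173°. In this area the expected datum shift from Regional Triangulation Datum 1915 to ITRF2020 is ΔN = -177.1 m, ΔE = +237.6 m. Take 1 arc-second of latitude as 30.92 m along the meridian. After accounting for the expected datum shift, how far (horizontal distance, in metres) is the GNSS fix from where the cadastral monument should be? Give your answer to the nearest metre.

31 m

Observed coordinate differences: Δφ = -0.00133°, Δλ = +0.00473°.
Converting to metres (1° lat = 111312 m, cos φ = 0.432627): observed ΔN = -148.0 m, observed ΔE = 227.8 m.
Subtracting the expected shift leaves a residual of -148.0 − (-177.1) = 29.1 m north and 227.8 − (237.6) = -9.8 m east.
Residual distance = √(29.1² + (-9.8)²) = 30.7 m.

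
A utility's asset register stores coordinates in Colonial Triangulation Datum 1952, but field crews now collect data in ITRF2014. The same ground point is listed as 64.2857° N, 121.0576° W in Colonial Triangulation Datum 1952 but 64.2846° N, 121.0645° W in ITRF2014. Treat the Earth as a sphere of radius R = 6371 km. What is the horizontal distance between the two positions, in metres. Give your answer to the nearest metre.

Δφ = 64.2846° − 64.2857° = -0.0011°; Δλ = -121.0645° − -121.0576° = -0.0069°.
1° along a meridian = πR/180 = 111195 m.
ΔN = Δφ × 111195 = -122.3 m; ΔE = Δλ × 111195 × cos(64.2857°) = -0.0069 × 111195 × 0.433884 = -332.9 m.
Distance = √(ΔE² + ΔN²) = √((-332.9)² + (-122.3)²) = 354.7 m.

355 m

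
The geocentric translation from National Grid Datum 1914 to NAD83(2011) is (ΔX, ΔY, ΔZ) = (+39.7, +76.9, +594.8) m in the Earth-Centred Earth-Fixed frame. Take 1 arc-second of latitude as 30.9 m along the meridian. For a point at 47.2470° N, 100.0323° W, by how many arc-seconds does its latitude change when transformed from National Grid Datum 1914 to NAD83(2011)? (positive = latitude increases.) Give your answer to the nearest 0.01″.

sin φ = 0.734287, cos φ = 0.678839, sin λ = -0.984710, cos λ = -0.174203.
North component: ΔN = −sin φ cos λ·ΔX − sin φ sin λ·ΔY + cos φ·ΔZ = −(0.734287)(-0.174203)(39.7) − (0.734287)(-0.984710)(76.9) + (0.678839)(594.8) = 464.46 m.
1° of latitude spans 3600 × 30.90 = 111240 m, so Δφ = 464.46 / 111240 × 3600 = 15.031″.

Δφ = 15.03″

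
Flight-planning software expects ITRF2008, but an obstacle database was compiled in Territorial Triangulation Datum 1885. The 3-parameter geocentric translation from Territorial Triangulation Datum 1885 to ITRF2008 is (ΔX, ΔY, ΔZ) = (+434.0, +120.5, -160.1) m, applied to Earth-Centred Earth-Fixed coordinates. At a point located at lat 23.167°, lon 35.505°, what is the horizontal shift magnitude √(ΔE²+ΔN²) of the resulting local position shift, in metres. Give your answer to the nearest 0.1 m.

The local east axis at (φ, λ) is (−sin λ, cos λ, 0), so ΔE = −sin(35.505°)·434.0 + cos(35.505°)·120.5 = -153.96 m.
The local north axis is (−sin φ cos λ, −sin φ sin λ, cos φ), giving ΔN = -138.994 − 27.532 − 147.190 = -313.72 m.
Horizontal magnitude = √(ΔE² + ΔN²) = √((-153.96)² + (-313.72)²) = 349.46 m.

349.5 m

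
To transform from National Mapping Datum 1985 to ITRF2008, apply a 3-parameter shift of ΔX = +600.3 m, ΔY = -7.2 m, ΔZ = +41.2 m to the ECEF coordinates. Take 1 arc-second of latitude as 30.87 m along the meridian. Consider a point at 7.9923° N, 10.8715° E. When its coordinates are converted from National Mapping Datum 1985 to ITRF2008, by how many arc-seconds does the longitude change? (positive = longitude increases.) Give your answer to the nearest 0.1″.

sin φ = 0.139040, cos φ = 0.990287, sin λ = 0.188607, cos λ = 0.982053.
East component: ΔE = −sin λ·ΔX + cos λ·ΔY = −(0.188607)(600.3) + (0.982053)(-7.2) = -120.29 m.
1° of latitude spans 3600 × 30.87 = 111132 m; at latitude φ, 1° of longitude spans that × cos φ = 110052.5 m, so Δλ = -120.29 / 110052.5 × 3600 = -3.935″.

Δλ = -3.9″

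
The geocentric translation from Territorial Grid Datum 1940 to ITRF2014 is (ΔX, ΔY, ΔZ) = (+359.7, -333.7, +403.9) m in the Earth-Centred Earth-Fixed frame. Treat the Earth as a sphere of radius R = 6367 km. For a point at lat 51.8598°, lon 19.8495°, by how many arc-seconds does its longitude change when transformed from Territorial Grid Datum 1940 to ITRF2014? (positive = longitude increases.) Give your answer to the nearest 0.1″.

sin φ = 0.786502, cos φ = 0.617588, sin λ = 0.339551, cos λ = 0.940588.
East component: ΔE = −sin λ·ΔX + cos λ·ΔY = −(0.339551)(359.7) + (0.940588)(-333.7) = -436.01 m.
1° of latitude spans πR/180 = 111125 m; at latitude φ, 1° of longitude spans that × cos φ = 68629.5 m, so Δλ = -436.01 / 68629.5 × 3600 = -22.871″.

Δλ = -22.9″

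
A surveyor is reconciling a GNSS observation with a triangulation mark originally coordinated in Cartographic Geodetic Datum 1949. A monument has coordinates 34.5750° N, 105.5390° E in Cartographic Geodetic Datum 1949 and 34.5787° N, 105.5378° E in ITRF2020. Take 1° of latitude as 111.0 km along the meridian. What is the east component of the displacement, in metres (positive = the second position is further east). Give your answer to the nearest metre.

Δφ = 34.5787° − 34.5750° = +0.0037°; Δλ = 105.5378° − 105.5390° = -0.0012°.
ΔN = Δφ × 111000 = 410.7 m; ΔE = Δλ × 111000 × cos(34.5750°) = -0.0012 × 111000 × 0.823384 = -109.7 m.

ΔE = -110 m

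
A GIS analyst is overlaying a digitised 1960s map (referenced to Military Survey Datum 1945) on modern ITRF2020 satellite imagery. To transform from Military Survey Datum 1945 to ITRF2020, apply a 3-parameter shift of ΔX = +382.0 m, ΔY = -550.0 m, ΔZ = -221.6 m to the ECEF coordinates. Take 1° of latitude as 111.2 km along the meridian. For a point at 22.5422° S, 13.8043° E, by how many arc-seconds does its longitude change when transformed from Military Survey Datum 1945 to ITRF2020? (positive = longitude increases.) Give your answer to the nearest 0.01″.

Δλ = -21.92″

sin φ = -0.383364, cos φ = 0.923597, sin λ = 0.238606, cos λ = 0.971116.
East component: ΔE = −sin λ·ΔX + cos λ·ΔY = −(0.238606)(382.0) + (0.971116)(-550.0) = -625.26 m.
1° of latitude spans 111200 m; at latitude φ, 1° of longitude spans that × cos φ = 102704.0 m, so Δλ = -625.26 / 102704.0 × 3600 = -21.917″.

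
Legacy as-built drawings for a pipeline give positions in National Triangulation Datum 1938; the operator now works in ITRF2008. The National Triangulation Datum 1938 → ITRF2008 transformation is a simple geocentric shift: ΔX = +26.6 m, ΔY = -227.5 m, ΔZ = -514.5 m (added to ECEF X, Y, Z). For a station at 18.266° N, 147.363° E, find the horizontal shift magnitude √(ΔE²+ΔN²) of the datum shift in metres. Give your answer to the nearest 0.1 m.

The local east axis at (φ, λ) is (−sin λ, cos λ, 0), so ΔE = −sin(147.363°)·26.6 + cos(147.363°)·(-227.5) = 177.23 m.
The local north axis is (−sin φ cos λ, −sin φ sin λ, cos φ), giving ΔN = 7.021 + 38.456 − 488.575 = -443.10 m.
Horizontal magnitude = √(ΔE² + ΔN²) = √(177.23² + (-443.10)²) = 477.23 m.

477.2 m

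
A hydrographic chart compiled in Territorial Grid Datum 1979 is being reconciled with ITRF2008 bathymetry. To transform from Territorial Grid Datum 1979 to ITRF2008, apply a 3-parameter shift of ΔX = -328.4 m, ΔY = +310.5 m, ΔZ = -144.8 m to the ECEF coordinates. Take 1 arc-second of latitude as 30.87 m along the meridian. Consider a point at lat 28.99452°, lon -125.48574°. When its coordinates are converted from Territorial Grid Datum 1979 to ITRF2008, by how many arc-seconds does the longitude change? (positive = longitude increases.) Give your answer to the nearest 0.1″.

Δλ = -16.6″

sin φ = 0.484726, cos φ = 0.874666, sin λ = -0.814260, cos λ = -0.580500.
East component: ΔE = −sin λ·ΔX + cos λ·ΔY = −(-0.814260)(-328.4) + (-0.580500)(310.5) = -447.65 m.
1° of latitude spans 3600 × 30.87 = 111132 m; at latitude φ, 1° of longitude spans that × cos φ = 97203.4 m, so Δλ = -447.65 / 97203.4 × 3600 = -16.579″.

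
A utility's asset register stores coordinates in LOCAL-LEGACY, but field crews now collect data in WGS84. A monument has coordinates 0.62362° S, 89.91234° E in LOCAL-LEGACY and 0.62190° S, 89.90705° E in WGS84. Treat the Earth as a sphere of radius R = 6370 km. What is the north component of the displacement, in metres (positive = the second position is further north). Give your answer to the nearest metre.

Δφ = -0.62190° − -0.62362° = +0.00172°; Δλ = 89.90705° − 89.91234° = -0.00529°.
1° along a meridian = πR/180 = 111177 m.
ΔN = Δφ × 111177 = 191.2 m; ΔE = Δλ × 111177 × cos(-0.62362°) = -0.00529 × 111177 × 0.999941 = -588.1 m.

ΔN = 191 m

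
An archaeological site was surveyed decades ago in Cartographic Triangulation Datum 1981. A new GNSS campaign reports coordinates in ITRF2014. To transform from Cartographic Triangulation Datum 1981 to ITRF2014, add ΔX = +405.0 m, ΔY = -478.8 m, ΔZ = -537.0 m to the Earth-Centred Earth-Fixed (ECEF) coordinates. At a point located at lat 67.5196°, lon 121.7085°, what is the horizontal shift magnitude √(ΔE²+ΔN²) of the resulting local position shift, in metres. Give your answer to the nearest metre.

The local east axis at (φ, λ) is (−sin λ, cos λ, 0), so ΔE = −sin(121.7085°)·405.0 + cos(121.7085°)·(-478.8) = -92.89 m.
The local north axis is (−sin φ cos λ, −sin φ sin λ, cos φ), giving ΔN = 196.691 + 376.378 − 205.331 = 367.74 m.
Horizontal magnitude = √(ΔE² + ΔN²) = √((-92.89)² + 367.74²) = 379.29 m.

379 m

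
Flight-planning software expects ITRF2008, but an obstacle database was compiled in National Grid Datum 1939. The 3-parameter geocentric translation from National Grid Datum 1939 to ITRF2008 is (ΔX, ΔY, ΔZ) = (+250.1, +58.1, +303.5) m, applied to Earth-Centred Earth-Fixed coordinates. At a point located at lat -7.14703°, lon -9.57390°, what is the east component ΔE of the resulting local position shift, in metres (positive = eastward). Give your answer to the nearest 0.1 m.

The local east axis at (φ, λ) is (−sin λ, cos λ, 0), so ΔE = −sin(-9.57390°)·250.1 + cos(-9.57390°)·58.1 = 98.89 m.

ΔE = 98.9 m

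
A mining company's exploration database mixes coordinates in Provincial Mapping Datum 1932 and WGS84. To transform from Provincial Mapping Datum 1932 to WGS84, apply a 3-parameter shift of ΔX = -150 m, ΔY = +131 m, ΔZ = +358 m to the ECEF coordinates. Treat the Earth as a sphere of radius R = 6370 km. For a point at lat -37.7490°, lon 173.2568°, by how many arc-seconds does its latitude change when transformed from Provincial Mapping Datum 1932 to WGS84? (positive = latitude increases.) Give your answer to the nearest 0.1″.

Δφ = 12.4″

sin φ = -0.612203, cos φ = 0.790700, sin λ = 0.117420, cos λ = -0.993082.
North component: ΔN = −sin φ cos λ·ΔX − sin φ sin λ·ΔY + cos φ·ΔZ = −(-0.612203)(-0.993082)(-150) − (-0.612203)(0.117420)(131) + (0.790700)(358) = 383.68 m.
1° of latitude spans πR/180 = 111177 m, so Δφ = 383.68 / 111177 × 3600 = 12.424″.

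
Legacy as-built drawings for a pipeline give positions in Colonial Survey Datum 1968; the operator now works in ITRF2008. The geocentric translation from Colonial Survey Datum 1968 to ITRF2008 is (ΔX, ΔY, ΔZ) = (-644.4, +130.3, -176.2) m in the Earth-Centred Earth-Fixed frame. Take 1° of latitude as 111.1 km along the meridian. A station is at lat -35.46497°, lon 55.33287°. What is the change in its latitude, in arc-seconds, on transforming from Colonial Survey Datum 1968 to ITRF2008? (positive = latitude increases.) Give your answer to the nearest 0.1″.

Δφ = -9.5″

sin φ = -0.580205, cos φ = 0.814470, sin λ = 0.822470, cos λ = 0.568808.
North component: ΔN = −sin φ cos λ·ΔX − sin φ sin λ·ΔY + cos φ·ΔZ = −(-0.580205)(0.568808)(-644.4) − (-0.580205)(0.822470)(130.3) + (0.814470)(-176.2) = -294.00 m.
1° of latitude spans 111100 m, so Δφ = -294.00 / 111100 × 3600 = -9.527″.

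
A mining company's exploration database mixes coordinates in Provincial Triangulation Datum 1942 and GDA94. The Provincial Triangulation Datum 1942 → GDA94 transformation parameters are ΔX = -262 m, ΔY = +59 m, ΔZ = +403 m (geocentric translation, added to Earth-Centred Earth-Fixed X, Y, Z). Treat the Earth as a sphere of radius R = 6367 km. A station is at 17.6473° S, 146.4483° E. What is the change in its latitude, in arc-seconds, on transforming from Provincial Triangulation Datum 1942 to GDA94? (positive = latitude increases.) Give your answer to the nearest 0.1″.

sin φ = -0.303157, cos φ = 0.952941, sin λ = 0.552689, cos λ = -0.833387.
North component: ΔN = −sin φ cos λ·ΔX − sin φ sin λ·ΔY + cos φ·ΔZ = −(-0.303157)(-0.833387)(-262) − (-0.303157)(0.552689)(59) + (0.952941)(403) = 460.11 m.
1° of latitude spans πR/180 = 111125 m, so Δφ = 460.11 / 111125 × 3600 = 14.906″.

Δφ = 14.9″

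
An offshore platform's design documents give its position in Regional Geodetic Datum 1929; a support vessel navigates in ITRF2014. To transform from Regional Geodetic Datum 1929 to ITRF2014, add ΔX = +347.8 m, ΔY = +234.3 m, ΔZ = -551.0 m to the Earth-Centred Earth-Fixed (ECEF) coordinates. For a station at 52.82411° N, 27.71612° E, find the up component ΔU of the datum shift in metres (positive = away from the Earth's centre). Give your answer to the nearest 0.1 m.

The local up (radial) axis is (cos φ cos λ, cos φ sin λ, sin φ), giving ΔU = 186.049 + 65.847 − 439.028 = -187.13 m.

ΔU = -187.1 m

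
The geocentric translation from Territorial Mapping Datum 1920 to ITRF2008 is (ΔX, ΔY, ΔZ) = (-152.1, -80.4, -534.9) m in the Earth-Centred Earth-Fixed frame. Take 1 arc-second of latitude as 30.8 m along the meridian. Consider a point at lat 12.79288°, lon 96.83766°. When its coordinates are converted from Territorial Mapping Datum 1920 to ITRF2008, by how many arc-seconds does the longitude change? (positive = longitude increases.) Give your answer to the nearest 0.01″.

Δλ = 5.35″

sin φ = 0.221427, cos φ = 0.975177, sin λ = 0.992887, cos λ = -0.119057.
East component: ΔE = −sin λ·ΔX + cos λ·ΔY = −(0.992887)(-152.1) + (-0.119057)(-80.4) = 160.59 m.
1° of latitude spans 3600 × 30.80 = 110880 m; at latitude φ, 1° of longitude spans that × cos φ = 108127.6 m, so Δλ = 160.59 / 108127.6 × 3600 = 5.347″.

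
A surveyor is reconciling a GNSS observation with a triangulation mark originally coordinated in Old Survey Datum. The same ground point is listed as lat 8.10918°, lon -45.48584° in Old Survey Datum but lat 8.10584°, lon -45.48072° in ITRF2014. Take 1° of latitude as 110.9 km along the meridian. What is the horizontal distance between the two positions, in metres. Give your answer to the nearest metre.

Δφ = 8.10584° − 8.10918° = -0.00334°; Δλ = -45.48072° − -45.48584° = +0.00512°.
ΔN = Δφ × 110900 = -370.4 m; ΔE = Δλ × 110900 × cos(8.10918°) = +0.00512 × 110900 × 0.990001 = 562.1 m.
Distance = √(ΔE² + ΔN²) = √(562.1² + (-370.4)²) = 673.2 m.

673 m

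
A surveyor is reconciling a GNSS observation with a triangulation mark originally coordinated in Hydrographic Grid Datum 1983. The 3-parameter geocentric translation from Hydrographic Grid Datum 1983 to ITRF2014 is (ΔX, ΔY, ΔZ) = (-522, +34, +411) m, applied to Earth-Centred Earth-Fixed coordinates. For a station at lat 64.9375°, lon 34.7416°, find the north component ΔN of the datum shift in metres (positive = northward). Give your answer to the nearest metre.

The local north axis is (−sin φ cos λ, −sin φ sin λ, cos φ), giving ΔN = 388.557 − 17.551 + 174.102 = 545.11 m.

ΔN = 545 m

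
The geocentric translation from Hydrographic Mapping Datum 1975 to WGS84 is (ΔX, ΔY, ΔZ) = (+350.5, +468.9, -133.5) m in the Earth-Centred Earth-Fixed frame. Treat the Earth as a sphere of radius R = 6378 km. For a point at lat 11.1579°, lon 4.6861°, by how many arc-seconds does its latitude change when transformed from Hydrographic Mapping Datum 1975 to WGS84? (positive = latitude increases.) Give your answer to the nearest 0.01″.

Δφ = -6.66″

sin φ = 0.193514, cos φ = 0.981098, sin λ = 0.081697, cos λ = 0.996657.
North component: ΔN = −sin φ cos λ·ΔX − sin φ sin λ·ΔY + cos φ·ΔZ = −(0.193514)(0.996657)(350.5) − (0.193514)(0.081697)(468.9) + (0.981098)(-133.5) = -205.99 m.
1° of latitude spans πR/180 = 111317 m, so Δφ = -205.99 / 111317 × 3600 = -6.662″.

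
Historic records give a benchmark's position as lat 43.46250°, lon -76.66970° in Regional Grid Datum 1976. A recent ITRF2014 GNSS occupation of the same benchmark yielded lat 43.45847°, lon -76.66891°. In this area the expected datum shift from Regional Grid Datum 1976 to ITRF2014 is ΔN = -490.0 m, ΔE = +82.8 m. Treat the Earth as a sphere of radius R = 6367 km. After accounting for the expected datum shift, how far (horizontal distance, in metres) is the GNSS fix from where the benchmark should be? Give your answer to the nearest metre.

46 m

Observed coordinate differences: Δφ = -0.00403°, Δλ = +0.00079°.
Converting to metres (1° lat = 111125 m, cos φ = 0.725825): observed ΔN = -447.8 m, observed ΔE = 63.7 m.
Subtracting the expected shift leaves a residual of -447.8 − (-490.0) = 42.2 m north and 63.7 − (82.8) = -19.1 m east.
Residual distance = √(42.2² + (-19.1)²) = 46.3 m.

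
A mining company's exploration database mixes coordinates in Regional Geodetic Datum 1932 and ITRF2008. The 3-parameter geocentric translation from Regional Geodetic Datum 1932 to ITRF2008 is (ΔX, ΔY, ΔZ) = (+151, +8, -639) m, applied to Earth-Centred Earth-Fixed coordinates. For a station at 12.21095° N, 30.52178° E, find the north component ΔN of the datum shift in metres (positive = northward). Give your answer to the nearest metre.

The local north axis is (−sin φ cos λ, −sin φ sin λ, cos φ), giving ΔN = -27.513 − 0.859 − 624.543 = -652.92 m.

ΔN = -653 m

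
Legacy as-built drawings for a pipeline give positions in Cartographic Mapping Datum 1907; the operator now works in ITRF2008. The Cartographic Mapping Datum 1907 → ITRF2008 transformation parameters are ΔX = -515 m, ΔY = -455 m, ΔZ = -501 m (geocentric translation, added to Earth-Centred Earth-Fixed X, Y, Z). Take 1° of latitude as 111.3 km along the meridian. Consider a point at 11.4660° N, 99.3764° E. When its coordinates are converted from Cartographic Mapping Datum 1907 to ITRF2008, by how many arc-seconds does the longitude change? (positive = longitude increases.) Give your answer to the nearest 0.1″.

Δλ = 19.2″

sin φ = 0.198786, cos φ = 0.980043, sin λ = 0.986639, cos λ = -0.162920.
East component: ΔE = −sin λ·ΔX + cos λ·ΔY = −(0.986639)(-515) + (-0.162920)(-455) = 582.25 m.
1° of latitude spans 111300 m; at latitude φ, 1° of longitude spans that × cos φ = 109078.8 m, so Δλ = 582.25 / 109078.8 × 3600 = 19.216″.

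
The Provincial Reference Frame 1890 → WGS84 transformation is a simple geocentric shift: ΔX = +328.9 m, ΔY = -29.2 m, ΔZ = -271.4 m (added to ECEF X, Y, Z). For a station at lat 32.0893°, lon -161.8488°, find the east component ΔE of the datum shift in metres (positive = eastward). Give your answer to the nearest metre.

ΔE = 130 m

The local east axis at (φ, λ) is (−sin λ, cos λ, 0), so ΔE = −sin(-161.8488°)·328.9 + cos(-161.8488°)·(-29.2) = 130.21 m.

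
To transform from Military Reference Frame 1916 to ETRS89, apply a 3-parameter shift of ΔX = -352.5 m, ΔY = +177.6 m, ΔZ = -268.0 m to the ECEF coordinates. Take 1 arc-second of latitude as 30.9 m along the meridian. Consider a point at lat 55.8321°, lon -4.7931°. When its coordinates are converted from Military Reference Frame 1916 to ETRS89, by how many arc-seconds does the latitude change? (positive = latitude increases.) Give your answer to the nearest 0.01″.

sin φ = 0.827395, cos φ = 0.561620, sin λ = -0.083558, cos λ = 0.996503.
North component: ΔN = −sin φ cos λ·ΔX − sin φ sin λ·ΔY + cos φ·ΔZ = −(0.827395)(0.996503)(-352.5) − (0.827395)(-0.083558)(177.6) + (0.561620)(-268.0) = 152.40 m.
1° of latitude spans 3600 × 30.90 = 111240 m, so Δφ = 152.40 / 111240 × 3600 = 4.932″.

Δφ = 4.93″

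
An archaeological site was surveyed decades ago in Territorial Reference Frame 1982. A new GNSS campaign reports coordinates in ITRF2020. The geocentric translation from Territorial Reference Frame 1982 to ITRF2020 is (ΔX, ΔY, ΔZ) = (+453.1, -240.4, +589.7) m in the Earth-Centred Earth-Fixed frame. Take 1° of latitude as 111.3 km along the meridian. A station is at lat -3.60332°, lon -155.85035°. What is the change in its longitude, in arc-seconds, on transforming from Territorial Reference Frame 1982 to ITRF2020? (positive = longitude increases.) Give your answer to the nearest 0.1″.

Δλ = 13.1″

sin φ = -0.062848, cos φ = 0.998023, sin λ = -0.409121, cos λ = -0.912480.
East component: ΔE = −sin λ·ΔX + cos λ·ΔY = −(-0.409121)(453.1) + (-0.912480)(-240.4) = 404.73 m.
1° of latitude spans 111300 m; at latitude φ, 1° of longitude spans that × cos φ = 111080.0 m, so Δλ = 404.73 / 111080.0 × 3600 = 13.117″.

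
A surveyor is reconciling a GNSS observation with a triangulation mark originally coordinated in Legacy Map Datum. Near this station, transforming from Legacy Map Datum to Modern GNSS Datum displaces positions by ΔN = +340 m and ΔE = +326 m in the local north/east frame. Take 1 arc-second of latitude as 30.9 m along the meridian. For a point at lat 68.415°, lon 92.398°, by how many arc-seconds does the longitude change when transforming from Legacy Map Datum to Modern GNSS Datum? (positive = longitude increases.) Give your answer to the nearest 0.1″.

At latitude 68.415°, cos φ = 0.367881.
1″ of longitude at this latitude = 30.90 × cos φ = 11.3675 m, so Δλ = 326.0 / 11.3675 = 28.678″.

Δλ = 28.7″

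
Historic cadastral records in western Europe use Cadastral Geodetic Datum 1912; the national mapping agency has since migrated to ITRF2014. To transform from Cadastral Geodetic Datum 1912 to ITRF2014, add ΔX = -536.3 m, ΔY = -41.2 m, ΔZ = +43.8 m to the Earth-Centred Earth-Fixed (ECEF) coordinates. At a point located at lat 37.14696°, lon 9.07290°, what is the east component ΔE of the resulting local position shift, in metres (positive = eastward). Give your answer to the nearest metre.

At φ = 37.14696°, λ = 9.07290°: sin φ = 0.603861, cos φ = 0.797089, sin λ = 0.157691, cos λ = 0.987489.
ΔE = −sin λ·ΔX + cos λ·ΔY = −(0.157691)·(-536.3) + (0.987489)·(-41.2) = 43.89 m.

ΔE = 44 m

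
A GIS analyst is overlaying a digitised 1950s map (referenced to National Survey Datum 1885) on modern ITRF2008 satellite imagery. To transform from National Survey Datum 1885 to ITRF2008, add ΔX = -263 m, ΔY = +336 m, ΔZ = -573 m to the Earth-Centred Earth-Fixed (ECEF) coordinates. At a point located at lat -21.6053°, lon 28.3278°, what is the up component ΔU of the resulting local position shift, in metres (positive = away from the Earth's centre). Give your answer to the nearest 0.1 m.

ΔU = 144.0 m

At φ = -21.6053°, λ = 28.3278°: sin φ = -0.368211, cos φ = 0.929742, sin λ = 0.474515, cos λ = 0.880247.
ΔU = cos φ cos λ·ΔX + cos φ sin λ·ΔY + sin φ·ΔZ = (0.929742)(0.880247)(-263) + (0.929742)(0.474515)(336) + (-0.368211)(-573) = 143.98 m.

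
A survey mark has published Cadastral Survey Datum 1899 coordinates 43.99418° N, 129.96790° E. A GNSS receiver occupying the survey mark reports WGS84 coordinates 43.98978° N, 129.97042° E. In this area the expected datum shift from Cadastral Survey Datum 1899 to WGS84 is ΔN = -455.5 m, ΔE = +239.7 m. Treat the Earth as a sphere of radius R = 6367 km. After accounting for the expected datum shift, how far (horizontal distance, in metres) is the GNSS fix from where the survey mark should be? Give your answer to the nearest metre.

Observed coordinate differences: Δφ = -0.00440°, Δλ = +0.00252°.
Converting to metres (1° lat = 111125 m, cos φ = 0.719410): observed ΔN = -489.0 m, observed ΔE = 201.5 m.
Subtracting the expected shift leaves a residual of -489.0 − (-455.5) = -33.5 m north and 201.5 − (239.7) = -38.2 m east.
Residual distance = √((-33.5)² + (-38.2)²) = 50.8 m.

51 m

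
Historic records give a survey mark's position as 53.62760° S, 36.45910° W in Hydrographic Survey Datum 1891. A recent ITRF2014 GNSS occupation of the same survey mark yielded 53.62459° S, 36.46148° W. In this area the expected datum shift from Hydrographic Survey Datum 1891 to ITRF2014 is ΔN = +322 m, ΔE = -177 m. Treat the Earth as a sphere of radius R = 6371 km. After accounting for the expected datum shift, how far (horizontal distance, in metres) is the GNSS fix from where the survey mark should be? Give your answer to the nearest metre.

Observed coordinate differences: Δφ = +0.00301°, Δλ = -0.00238°.
Converting to metres (1° lat = 111195 m, cos φ = 0.593031): observed ΔN = 334.7 m, observed ΔE = -156.9 m.
Subtracting the expected shift leaves a residual of 334.7 − (322) = 12.7 m north and -156.9 − (-177) = 20.1 m east.
Residual distance = √(12.7² + 20.1²) = 23.7 m.

24 m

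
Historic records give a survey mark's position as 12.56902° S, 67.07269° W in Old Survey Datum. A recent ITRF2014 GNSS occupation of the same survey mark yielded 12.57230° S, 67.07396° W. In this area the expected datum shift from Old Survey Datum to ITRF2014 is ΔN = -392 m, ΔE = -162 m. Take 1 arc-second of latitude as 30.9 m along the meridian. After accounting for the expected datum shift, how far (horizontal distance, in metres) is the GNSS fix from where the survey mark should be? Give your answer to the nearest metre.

36 m

Observed coordinate differences: Δφ = -0.00328°, Δλ = -0.00127°.
Converting to metres (1° lat = 111240 m, cos φ = 0.976035): observed ΔN = -364.9 m, observed ΔE = -137.9 m.
Subtracting the expected shift leaves a residual of -364.9 − (-392) = 27.1 m north and -137.9 − (-162) = 24.1 m east.
Residual distance = √(27.1² + 24.1²) = 36.3 m.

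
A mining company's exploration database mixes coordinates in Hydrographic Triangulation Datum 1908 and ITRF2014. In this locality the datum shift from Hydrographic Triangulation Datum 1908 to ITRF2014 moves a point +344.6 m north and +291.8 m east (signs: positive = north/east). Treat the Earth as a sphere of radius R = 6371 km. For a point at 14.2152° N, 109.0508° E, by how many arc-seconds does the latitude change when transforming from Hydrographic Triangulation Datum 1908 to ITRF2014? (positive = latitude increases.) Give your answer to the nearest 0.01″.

Δφ = 11.16″

On a sphere of radius R, 1 rad of latitude = R, so Δφ = ΔN / R = 344.6 / 6371000 = 5.4089e-05 rad = 11.157″.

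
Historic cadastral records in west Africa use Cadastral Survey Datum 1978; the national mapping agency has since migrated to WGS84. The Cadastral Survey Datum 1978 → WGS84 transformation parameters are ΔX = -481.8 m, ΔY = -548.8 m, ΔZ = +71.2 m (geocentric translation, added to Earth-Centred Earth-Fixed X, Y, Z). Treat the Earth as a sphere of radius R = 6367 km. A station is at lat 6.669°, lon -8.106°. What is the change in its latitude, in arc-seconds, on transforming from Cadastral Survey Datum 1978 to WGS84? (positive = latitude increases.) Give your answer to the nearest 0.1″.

sin φ = 0.116133, cos φ = 0.993234, sin λ = -0.141005, cos λ = 0.990009.
North component: ΔN = −sin φ cos λ·ΔX − sin φ sin λ·ΔY + cos φ·ΔZ = −(0.116133)(0.990009)(-481.8) − (0.116133)(-0.141005)(-548.8) + (0.993234)(71.2) = 117.13 m.
1° of latitude spans πR/180 = 111125 m, so Δφ = 117.13 / 111125 × 3600 = 3.794″.

Δφ = 3.8″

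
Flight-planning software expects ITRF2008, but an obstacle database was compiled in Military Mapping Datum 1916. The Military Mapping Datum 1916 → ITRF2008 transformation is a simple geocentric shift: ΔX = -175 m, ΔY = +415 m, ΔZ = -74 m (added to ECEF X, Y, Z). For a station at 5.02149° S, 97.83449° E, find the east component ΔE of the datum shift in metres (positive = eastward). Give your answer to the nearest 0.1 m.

The local east axis at (φ, λ) is (−sin λ, cos λ, 0), so ΔE = −sin(97.83449°)·(-175) + cos(97.83449°)·415 = 116.80 m.

ΔE = 116.8 m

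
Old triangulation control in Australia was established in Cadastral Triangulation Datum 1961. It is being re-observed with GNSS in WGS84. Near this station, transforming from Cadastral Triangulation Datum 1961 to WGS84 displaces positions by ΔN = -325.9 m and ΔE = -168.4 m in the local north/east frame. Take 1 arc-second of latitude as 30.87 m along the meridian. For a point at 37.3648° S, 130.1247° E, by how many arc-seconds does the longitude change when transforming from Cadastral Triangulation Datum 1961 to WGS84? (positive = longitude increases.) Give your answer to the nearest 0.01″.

Δλ = -6.86″

At latitude -37.3648°, cos φ = 0.794788.
1″ of longitude at this latitude = 30.87 × cos φ = 24.5351 m, so Δλ = -168.4 / 24.5351 = -6.864″.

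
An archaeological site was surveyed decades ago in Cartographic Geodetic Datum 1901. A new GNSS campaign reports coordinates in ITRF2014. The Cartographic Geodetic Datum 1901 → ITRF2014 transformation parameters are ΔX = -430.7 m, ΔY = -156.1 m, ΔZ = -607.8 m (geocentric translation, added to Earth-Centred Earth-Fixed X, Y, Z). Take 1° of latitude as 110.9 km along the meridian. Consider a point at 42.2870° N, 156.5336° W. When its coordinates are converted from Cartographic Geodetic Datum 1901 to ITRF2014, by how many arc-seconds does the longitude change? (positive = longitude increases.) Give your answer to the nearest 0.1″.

Δλ = -1.2″

sin φ = 0.672845, cos φ = 0.739784, sin λ = -0.398211, cos λ = -0.917294.
East component: ΔE = −sin λ·ΔX + cos λ·ΔY = −(-0.398211)(-430.7) + (-0.917294)(-156.1) = -28.32 m.
1° of latitude spans 110900 m; at latitude φ, 1° of longitude spans that × cos φ = 82042.0 m, so Δλ = -28.32 / 82042.0 × 3600 = -1.243″.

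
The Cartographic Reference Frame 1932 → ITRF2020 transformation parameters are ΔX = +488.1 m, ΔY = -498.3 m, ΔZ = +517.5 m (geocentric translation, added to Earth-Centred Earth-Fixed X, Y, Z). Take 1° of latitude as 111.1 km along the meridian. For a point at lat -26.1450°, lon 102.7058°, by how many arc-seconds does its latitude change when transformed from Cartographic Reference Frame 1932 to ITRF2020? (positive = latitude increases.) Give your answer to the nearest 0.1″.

Δφ = 6.6″

sin φ = -0.440644, cos φ = 0.897682, sin λ = 0.975512, cos λ = -0.219945.
North component: ΔN = −sin φ cos λ·ΔX − sin φ sin λ·ΔY + cos φ·ΔZ = −(-0.440644)(-0.219945)(488.1) − (-0.440644)(0.975512)(-498.3) + (0.897682)(517.5) = 203.05 m.
1° of latitude spans 111100 m, so Δφ = 203.05 / 111100 × 3600 = 6.579″.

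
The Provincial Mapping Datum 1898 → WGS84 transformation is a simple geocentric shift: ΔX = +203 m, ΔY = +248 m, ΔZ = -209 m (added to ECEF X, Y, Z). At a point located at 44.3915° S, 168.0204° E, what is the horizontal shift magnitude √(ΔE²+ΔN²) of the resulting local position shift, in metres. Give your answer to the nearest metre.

380 m

At φ = -44.3915°, λ = 168.0204°: sin φ = -0.699557, cos φ = 0.714576, sin λ = 0.207563, cos λ = -0.978222.
ΔE = −sin λ·ΔX + cos λ·ΔY = −(0.207563)·(203) + (-0.978222)·(248) = -284.73 m.
ΔN = −sin φ cos λ·ΔX − sin φ sin λ·ΔY + cos φ·ΔZ = −(-0.699557)(-0.978222)(203) − (-0.699557)(0.207563)(248) + (0.714576)(-209) = -252.25 m.
Horizontal magnitude = √(ΔE² + ΔN²) = √((-284.73)² + (-252.25)²) = 380.40 m.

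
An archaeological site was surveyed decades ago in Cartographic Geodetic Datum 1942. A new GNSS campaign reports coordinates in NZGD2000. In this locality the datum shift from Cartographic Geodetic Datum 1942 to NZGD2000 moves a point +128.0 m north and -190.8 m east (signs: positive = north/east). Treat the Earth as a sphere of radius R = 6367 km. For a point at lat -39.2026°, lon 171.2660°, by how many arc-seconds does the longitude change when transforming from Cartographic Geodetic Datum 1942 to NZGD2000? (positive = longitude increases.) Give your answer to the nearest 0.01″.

Δλ = -7.98″

At latitude -39.2026°, cos φ = 0.774916.
One radian of longitude at latitude φ spans R cos φ, so Δλ = ΔE / (R cos φ) = -190.8 / (6367000 × 0.774916) = -3.8671e-05 rad = -7.977″.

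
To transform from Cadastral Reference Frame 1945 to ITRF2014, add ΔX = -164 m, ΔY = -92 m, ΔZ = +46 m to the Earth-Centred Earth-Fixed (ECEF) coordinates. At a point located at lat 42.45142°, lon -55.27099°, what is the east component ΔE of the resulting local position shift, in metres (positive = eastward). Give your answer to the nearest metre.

ΔE = -187 m

At φ = 42.45142°, λ = -55.27099°: sin φ = 0.674965, cos φ = 0.737850, sin λ = -0.821856, cos λ = 0.569696.
ΔE = −sin λ·ΔX + cos λ·ΔY = −(-0.821856)·(-164) + (0.569696)·(-92) = -187.20 m.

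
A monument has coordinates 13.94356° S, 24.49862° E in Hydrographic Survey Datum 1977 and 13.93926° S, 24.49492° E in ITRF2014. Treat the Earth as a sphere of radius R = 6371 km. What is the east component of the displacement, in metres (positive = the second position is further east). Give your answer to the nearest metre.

Δφ = -13.93926° − -13.94356° = +0.00430°; Δλ = 24.49492° − 24.49862° = -0.00370°.
1° along a meridian = πR/180 = 111195 m.
ΔN = Δφ × 111195 = 478.1 m; ΔE = Δλ × 111195 × cos(-13.94356°) = -0.00370 × 111195 × 0.970534 = -399.3 m.

ΔE = -399 m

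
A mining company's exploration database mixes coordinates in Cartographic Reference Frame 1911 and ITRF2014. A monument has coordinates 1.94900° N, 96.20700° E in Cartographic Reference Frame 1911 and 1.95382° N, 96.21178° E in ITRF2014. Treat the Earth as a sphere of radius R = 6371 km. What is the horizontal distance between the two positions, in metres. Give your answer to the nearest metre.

Δφ = 1.95382° − 1.94900° = +0.00482°; Δλ = 96.21178° − 96.20700° = +0.00478°.
1° along a meridian = πR/180 = 111195 m.
ΔN = Δφ × 111195 = 536.0 m; ΔE = Δλ × 111195 × cos(1.94900°) = +0.00478 × 111195 × 0.999421 = 531.2 m.
Distance = √(ΔE² + ΔN²) = √(531.2² + 536.0²) = 754.6 m.

755 m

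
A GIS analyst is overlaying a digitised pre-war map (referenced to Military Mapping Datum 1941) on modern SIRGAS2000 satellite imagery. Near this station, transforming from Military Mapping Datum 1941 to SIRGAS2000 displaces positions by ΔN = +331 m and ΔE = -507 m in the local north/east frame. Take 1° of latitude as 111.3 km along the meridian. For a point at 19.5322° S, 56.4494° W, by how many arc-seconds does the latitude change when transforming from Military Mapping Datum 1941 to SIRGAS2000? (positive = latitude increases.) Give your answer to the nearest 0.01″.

Δφ = 10.71″

1° of latitude = 111.3 km, so Δφ = 331.0 / 111300 = 0.0029739° = 10.706″.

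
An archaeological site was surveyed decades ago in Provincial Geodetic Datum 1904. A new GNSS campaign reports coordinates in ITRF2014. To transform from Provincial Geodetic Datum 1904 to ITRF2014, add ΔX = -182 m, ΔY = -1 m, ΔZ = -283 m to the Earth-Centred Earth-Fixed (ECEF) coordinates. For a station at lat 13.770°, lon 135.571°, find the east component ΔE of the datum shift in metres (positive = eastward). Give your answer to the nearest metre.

The local east axis at (φ, λ) is (−sin λ, cos λ, 0), so ΔE = −sin(135.571°)·(-182) + cos(135.571°)·(-1) = 128.12 m.

ΔE = 128 m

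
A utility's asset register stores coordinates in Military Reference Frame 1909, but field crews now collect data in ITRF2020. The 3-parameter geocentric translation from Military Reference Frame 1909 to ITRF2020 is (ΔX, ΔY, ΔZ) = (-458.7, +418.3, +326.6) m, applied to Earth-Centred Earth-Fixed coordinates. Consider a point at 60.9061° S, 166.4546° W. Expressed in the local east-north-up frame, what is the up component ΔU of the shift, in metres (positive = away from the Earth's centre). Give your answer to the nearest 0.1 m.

ΔU = -116.2 m

At φ = -60.9061°, λ = -166.4546°: sin φ = -0.873824, cos φ = 0.486242, sin λ = -0.234216, cos λ = -0.972185.
ΔU = cos φ cos λ·ΔX + cos φ sin λ·ΔY + sin φ·ΔZ = (0.486242)(-0.972185)(-458.7) + (0.486242)(-0.234216)(418.3) + (-0.873824)(326.6) = -116.19 m.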